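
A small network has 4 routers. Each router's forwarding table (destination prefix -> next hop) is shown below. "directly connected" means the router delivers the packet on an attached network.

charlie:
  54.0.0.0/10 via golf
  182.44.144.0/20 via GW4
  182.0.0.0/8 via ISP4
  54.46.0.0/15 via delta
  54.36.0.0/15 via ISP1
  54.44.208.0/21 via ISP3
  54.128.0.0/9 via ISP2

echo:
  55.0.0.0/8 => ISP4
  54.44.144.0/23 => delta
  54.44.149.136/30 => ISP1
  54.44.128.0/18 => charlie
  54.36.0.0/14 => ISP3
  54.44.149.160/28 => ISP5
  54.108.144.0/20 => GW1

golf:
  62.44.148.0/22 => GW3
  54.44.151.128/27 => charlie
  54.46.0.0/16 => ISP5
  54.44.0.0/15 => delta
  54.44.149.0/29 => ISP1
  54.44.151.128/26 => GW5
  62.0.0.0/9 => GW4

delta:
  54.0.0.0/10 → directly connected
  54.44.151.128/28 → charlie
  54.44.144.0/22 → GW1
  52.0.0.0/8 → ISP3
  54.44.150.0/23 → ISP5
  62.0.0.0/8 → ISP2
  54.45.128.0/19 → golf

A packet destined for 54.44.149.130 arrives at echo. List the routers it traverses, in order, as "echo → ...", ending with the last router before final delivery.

echo → charlie → golf → delta

At echo: longest match for 54.44.149.130 is 54.44.128.0/18 -> charlie
At charlie: longest match for 54.44.149.130 is 54.0.0.0/10 -> golf
At golf: longest match for 54.44.149.130 is 54.44.0.0/15 -> delta
At delta: longest match for 54.44.149.130 is 54.0.0.0/10 -> directly connected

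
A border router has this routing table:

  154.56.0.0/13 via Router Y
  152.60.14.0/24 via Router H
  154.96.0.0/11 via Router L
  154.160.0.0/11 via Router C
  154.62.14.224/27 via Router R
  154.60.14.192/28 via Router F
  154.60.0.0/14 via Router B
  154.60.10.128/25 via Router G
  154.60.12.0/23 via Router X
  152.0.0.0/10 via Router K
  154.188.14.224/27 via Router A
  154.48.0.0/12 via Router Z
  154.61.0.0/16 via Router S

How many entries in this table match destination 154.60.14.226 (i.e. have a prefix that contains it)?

3

Prefixes containing 154.60.14.226:
  154.48.0.0/12 (154.48.0.0 - 154.63.255.255)
  154.56.0.0/13 (154.56.0.0 - 154.63.255.255)
  154.60.0.0/14 (154.60.0.0 - 154.63.255.255)
Total matching entries: 3.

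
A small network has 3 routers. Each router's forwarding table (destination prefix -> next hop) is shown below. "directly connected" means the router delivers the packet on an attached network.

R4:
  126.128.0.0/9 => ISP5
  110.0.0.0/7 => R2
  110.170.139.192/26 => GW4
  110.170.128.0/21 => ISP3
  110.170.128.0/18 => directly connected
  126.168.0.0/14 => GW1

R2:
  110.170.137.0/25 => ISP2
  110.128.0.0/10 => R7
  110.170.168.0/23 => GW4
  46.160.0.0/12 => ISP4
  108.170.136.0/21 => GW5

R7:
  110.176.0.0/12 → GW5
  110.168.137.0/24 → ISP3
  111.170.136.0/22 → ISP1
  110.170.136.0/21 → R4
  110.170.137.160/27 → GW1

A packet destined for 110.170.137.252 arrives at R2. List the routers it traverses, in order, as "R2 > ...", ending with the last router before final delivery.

R2 > R7 > R4

At R2: longest match for 110.170.137.252 is 110.128.0.0/10 -> R7
At R7: longest match for 110.170.137.252 is 110.170.136.0/21 -> R4
At R4: longest match for 110.170.137.252 is 110.170.128.0/18 -> directly connected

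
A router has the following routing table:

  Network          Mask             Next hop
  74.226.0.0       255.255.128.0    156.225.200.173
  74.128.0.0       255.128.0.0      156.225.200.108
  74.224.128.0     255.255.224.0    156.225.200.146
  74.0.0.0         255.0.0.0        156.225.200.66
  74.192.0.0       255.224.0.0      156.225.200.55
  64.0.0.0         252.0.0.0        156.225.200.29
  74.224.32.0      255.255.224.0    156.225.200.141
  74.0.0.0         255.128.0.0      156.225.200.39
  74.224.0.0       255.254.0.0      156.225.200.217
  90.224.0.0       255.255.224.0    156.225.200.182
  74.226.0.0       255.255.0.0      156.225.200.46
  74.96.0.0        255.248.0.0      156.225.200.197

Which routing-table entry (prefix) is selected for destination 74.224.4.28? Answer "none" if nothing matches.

74.224.0.0/15

Entries matching 74.224.4.28:
  74.0.0.0/8 (74.0.0.0 - 74.255.255.255)
  74.128.0.0/9 (74.128.0.0 - 74.255.255.255)
  74.224.0.0/15 (74.224.0.0 - 74.225.255.255)
Most specific is 74.224.0.0/15.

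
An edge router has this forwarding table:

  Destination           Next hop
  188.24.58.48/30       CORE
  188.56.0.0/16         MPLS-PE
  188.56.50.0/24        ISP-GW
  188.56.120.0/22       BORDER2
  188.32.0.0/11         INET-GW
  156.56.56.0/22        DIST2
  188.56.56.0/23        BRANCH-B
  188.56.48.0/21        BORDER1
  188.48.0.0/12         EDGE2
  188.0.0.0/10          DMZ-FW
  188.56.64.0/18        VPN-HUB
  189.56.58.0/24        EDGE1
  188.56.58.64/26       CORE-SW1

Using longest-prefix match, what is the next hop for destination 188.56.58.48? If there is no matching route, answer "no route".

Routes whose prefix contains 188.56.58.48:
  188.0.0.0/10 (188.0.0.0 - 188.63.255.255) -> DMZ-FW
  188.32.0.0/11 (188.32.0.0 - 188.63.255.255) -> INET-GW
  188.48.0.0/12 (188.48.0.0 - 188.63.255.255) -> EDGE2
  188.56.0.0/16 (188.56.0.0 - 188.56.255.255) -> MPLS-PE
More-specific entries that do NOT match:
  188.24.58.48/30 (188.24.58.48 - 188.24.58.51) does not contain 188.56.58.48
  188.56.58.64/26 (188.56.58.64 - 188.56.58.127) does not contain 188.56.58.48
  188.56.50.0/24 (188.56.50.0 - 188.56.50.255) does not contain 188.56.58.48
  189.56.58.0/24 (189.56.58.0 - 189.56.58.255) does not contain 188.56.58.48
  188.56.56.0/23 (188.56.56.0 - 188.56.57.255) does not contain 188.56.58.48
  188.56.120.0/22 (188.56.120.0 - 188.56.123.255) does not contain 188.56.58.48
  156.56.56.0/22 (156.56.56.0 - 156.56.59.255) does not contain 188.56.58.48
  188.56.48.0/21 (188.56.48.0 - 188.56.55.255) does not contain 188.56.58.48
  188.56.64.0/18 (188.56.64.0 - 188.56.127.255) does not contain 188.56.58.48
Longest matching prefix is /16 -> next hop MPLS-PE.

MPLS-PE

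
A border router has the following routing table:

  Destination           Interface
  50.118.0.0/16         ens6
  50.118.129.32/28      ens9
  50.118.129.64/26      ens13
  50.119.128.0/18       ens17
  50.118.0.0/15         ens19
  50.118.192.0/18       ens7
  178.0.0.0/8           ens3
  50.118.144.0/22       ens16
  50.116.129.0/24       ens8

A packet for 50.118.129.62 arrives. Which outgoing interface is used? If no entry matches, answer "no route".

Routes whose prefix contains 50.118.129.62:
  50.118.0.0/15 (50.118.0.0 - 50.119.255.255) -> ens19
  50.118.0.0/16 (50.118.0.0 - 50.118.255.255) -> ens6
More-specific entries that do NOT match:
  50.118.129.32/28 (50.118.129.32 - 50.118.129.47) does not contain 50.118.129.62
  50.118.129.64/26 (50.118.129.64 - 50.118.129.127) does not contain 50.118.129.62
  50.116.129.0/24 (50.116.129.0 - 50.116.129.255) does not contain 50.118.129.62
  50.118.144.0/22 (50.118.144.0 - 50.118.147.255) does not contain 50.118.129.62
  50.119.128.0/18 (50.119.128.0 - 50.119.191.255) does not contain 50.118.129.62
  50.118.192.0/18 (50.118.192.0 - 50.118.255.255) does not contain 50.118.129.62
Longest matching prefix is /16 -> interface ens6.

ens6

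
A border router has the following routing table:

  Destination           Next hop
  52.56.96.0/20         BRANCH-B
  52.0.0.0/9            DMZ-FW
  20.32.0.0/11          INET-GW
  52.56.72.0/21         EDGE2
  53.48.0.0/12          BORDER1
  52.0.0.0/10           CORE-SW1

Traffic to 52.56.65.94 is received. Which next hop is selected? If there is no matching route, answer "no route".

Routes whose prefix contains 52.56.65.94:
  52.0.0.0/9 (52.0.0.0 - 52.127.255.255) -> DMZ-FW
  52.0.0.0/10 (52.0.0.0 - 52.63.255.255) -> CORE-SW1
More-specific entries that do NOT match:
  52.56.72.0/21 (52.56.72.0 - 52.56.79.255) does not contain 52.56.65.94
  52.56.96.0/20 (52.56.96.0 - 52.56.111.255) does not contain 52.56.65.94
  53.48.0.0/12 (53.48.0.0 - 53.63.255.255) does not contain 52.56.65.94
  20.32.0.0/11 (20.32.0.0 - 20.63.255.255) does not contain 52.56.65.94
Longest matching prefix is /10 -> next hop CORE-SW1.

CORE-SW1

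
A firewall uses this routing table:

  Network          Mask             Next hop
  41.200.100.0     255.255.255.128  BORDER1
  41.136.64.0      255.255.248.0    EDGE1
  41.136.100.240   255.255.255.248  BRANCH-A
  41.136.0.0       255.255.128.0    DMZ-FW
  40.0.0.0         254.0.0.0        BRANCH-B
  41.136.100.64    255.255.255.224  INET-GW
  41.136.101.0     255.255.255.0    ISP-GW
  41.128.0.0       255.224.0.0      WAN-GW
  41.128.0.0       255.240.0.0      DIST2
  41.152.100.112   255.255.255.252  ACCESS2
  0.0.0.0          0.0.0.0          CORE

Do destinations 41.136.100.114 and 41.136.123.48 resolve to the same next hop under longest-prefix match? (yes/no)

41.136.100.114: longest match 41.136.0.0/17 -> DMZ-FW
41.136.123.48: longest match 41.136.0.0/17 -> DMZ-FW

yes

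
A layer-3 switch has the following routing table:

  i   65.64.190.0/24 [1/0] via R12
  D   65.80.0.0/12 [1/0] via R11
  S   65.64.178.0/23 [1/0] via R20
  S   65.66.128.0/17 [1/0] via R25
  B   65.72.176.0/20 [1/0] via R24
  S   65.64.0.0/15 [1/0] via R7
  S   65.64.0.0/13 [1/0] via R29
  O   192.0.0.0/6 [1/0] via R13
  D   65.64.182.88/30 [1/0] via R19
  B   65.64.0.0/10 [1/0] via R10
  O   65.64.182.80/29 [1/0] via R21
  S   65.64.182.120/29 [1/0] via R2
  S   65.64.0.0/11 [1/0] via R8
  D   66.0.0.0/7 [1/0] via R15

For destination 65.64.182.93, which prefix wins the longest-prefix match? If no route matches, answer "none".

65.64.0.0/15

Entries matching 65.64.182.93:
  65.64.0.0/10 (65.64.0.0 - 65.127.255.255)
  65.64.0.0/11 (65.64.0.0 - 65.95.255.255)
  65.64.0.0/13 (65.64.0.0 - 65.71.255.255)
  65.64.0.0/15 (65.64.0.0 - 65.65.255.255)
Most specific is 65.64.0.0/15.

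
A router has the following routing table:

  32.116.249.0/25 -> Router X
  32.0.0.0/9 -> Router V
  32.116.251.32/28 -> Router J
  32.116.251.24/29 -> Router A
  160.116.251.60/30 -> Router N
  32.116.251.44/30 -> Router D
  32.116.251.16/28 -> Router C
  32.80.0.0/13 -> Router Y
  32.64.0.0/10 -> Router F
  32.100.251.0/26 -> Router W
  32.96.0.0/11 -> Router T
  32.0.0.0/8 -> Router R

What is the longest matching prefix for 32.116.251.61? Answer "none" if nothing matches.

32.96.0.0/11

Entries matching 32.116.251.61:
  32.0.0.0/8 (32.0.0.0 - 32.255.255.255)
  32.0.0.0/9 (32.0.0.0 - 32.127.255.255)
  32.64.0.0/10 (32.64.0.0 - 32.127.255.255)
  32.96.0.0/11 (32.96.0.0 - 32.127.255.255)
Most specific is 32.96.0.0/11.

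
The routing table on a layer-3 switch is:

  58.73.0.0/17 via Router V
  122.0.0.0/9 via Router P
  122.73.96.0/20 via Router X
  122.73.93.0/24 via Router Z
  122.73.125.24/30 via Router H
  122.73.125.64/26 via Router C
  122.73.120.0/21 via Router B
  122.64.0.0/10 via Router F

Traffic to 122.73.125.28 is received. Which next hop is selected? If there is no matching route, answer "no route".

Router B

Routes whose prefix contains 122.73.125.28:
  122.0.0.0/9 (122.0.0.0 - 122.127.255.255) -> Router P
  122.64.0.0/10 (122.64.0.0 - 122.127.255.255) -> Router F
  122.73.120.0/21 (122.73.120.0 - 122.73.127.255) -> Router B
More-specific entries that do NOT match:
  122.73.125.24/30 (122.73.125.24 - 122.73.125.27) does not contain 122.73.125.28
  122.73.125.64/26 (122.73.125.64 - 122.73.125.127) does not contain 122.73.125.28
  122.73.93.0/24 (122.73.93.0 - 122.73.93.255) does not contain 122.73.125.28
Longest matching prefix is /21 -> next hop Router B.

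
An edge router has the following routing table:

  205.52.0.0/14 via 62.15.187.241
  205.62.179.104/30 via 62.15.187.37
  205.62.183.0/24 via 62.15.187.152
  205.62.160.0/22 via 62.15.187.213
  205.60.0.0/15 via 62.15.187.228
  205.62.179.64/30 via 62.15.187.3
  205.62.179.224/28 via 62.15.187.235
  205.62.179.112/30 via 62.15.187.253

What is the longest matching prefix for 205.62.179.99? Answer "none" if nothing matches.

205.62.179.99 is outside every listed prefix and there is no default route.

none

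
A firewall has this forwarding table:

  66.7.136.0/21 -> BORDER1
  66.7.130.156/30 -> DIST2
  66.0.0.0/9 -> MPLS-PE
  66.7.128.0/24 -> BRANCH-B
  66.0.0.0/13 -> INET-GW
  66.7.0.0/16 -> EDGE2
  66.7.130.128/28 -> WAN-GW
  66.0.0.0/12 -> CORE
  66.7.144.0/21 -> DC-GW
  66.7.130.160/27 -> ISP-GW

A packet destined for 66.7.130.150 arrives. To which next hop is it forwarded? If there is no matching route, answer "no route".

EDGE2

Routes whose prefix contains 66.7.130.150:
  66.0.0.0/9 (66.0.0.0 - 66.127.255.255) -> MPLS-PE
  66.0.0.0/12 (66.0.0.0 - 66.15.255.255) -> CORE
  66.0.0.0/13 (66.0.0.0 - 66.7.255.255) -> INET-GW
  66.7.0.0/16 (66.7.0.0 - 66.7.255.255) -> EDGE2
More-specific entries that do NOT match:
  66.7.130.156/30 (66.7.130.156 - 66.7.130.159) does not contain 66.7.130.150
  66.7.130.128/28 (66.7.130.128 - 66.7.130.143) does not contain 66.7.130.150
  66.7.130.160/27 (66.7.130.160 - 66.7.130.191) does not contain 66.7.130.150
  66.7.128.0/24 (66.7.128.0 - 66.7.128.255) does not contain 66.7.130.150
  66.7.136.0/21 (66.7.136.0 - 66.7.143.255) does not contain 66.7.130.150
  66.7.144.0/21 (66.7.144.0 - 66.7.151.255) does not contain 66.7.130.150
Longest matching prefix is /16 -> next hop EDGE2.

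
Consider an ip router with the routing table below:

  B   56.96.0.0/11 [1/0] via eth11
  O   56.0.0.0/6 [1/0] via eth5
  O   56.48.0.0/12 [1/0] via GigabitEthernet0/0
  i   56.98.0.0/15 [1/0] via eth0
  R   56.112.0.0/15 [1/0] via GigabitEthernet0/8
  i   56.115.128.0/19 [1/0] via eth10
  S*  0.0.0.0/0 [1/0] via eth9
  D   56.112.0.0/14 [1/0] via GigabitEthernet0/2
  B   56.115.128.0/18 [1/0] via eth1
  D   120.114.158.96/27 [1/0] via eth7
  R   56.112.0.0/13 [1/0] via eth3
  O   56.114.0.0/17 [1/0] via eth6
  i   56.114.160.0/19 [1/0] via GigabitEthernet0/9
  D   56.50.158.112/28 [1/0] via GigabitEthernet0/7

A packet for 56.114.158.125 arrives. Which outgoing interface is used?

GigabitEthernet0/2

Routes whose prefix contains 56.114.158.125:
  0.0.0.0/0 (default, matches everything) -> eth9
  56.0.0.0/6 (56.0.0.0 - 59.255.255.255) -> eth5
  56.96.0.0/11 (56.96.0.0 - 56.127.255.255) -> eth11
  56.112.0.0/13 (56.112.0.0 - 56.119.255.255) -> eth3
  56.112.0.0/14 (56.112.0.0 - 56.115.255.255) -> GigabitEthernet0/2
More-specific entries that do NOT match:
  56.50.158.112/28 (56.50.158.112 - 56.50.158.127) does not contain 56.114.158.125
  120.114.158.96/27 (120.114.158.96 - 120.114.158.127) does not contain 56.114.158.125
  56.115.128.0/19 (56.115.128.0 - 56.115.159.255) does not contain 56.114.158.125
  56.114.160.0/19 (56.114.160.0 - 56.114.191.255) does not contain 56.114.158.125
  56.115.128.0/18 (56.115.128.0 - 56.115.191.255) does not contain 56.114.158.125
  56.114.0.0/17 (56.114.0.0 - 56.114.127.255) does not contain 56.114.158.125
  56.98.0.0/15 (56.98.0.0 - 56.99.255.255) does not contain 56.114.158.125
  56.112.0.0/15 (56.112.0.0 - 56.113.255.255) does not contain 56.114.158.125
Longest matching prefix is /14 -> interface GigabitEthernet0/2.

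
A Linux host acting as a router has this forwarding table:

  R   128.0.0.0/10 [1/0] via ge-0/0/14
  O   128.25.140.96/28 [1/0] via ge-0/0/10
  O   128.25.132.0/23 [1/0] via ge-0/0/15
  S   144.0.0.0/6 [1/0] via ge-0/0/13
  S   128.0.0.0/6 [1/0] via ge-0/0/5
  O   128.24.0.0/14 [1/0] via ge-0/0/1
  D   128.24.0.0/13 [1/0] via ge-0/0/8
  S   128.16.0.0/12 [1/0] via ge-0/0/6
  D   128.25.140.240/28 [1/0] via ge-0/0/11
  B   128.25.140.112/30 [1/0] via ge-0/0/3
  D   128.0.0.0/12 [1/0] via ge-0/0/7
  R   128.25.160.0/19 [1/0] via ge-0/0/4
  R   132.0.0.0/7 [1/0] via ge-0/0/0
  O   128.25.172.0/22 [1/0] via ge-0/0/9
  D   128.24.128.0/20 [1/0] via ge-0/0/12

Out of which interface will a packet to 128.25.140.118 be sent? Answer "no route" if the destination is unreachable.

Routes whose prefix contains 128.25.140.118:
  128.0.0.0/6 (128.0.0.0 - 131.255.255.255) -> ge-0/0/5
  128.0.0.0/10 (128.0.0.0 - 128.63.255.255) -> ge-0/0/14
  128.16.0.0/12 (128.16.0.0 - 128.31.255.255) -> ge-0/0/6
  128.24.0.0/13 (128.24.0.0 - 128.31.255.255) -> ge-0/0/8
  128.24.0.0/14 (128.24.0.0 - 128.27.255.255) -> ge-0/0/1
More-specific entries that do NOT match:
  128.25.140.112/30 (128.25.140.112 - 128.25.140.115) does not contain 128.25.140.118
  128.25.140.96/28 (128.25.140.96 - 128.25.140.111) does not contain 128.25.140.118
  128.25.140.240/28 (128.25.140.240 - 128.25.140.255) does not contain 128.25.140.118
  128.25.132.0/23 (128.25.132.0 - 128.25.133.255) does not contain 128.25.140.118
  128.25.172.0/22 (128.25.172.0 - 128.25.175.255) does not contain 128.25.140.118
  128.24.128.0/20 (128.24.128.0 - 128.24.143.255) does not contain 128.25.140.118
  128.25.160.0/19 (128.25.160.0 - 128.25.191.255) does not contain 128.25.140.118
Longest matching prefix is /14 -> interface ge-0/0/1.

ge-0/0/1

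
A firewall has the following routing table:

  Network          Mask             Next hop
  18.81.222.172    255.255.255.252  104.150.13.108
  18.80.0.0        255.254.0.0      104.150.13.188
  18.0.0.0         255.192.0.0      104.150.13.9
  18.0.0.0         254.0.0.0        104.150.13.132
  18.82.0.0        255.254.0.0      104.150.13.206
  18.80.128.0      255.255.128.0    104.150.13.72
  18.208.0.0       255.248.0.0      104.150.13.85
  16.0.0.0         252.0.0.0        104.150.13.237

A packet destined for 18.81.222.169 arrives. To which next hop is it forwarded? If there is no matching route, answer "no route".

Routes whose prefix contains 18.81.222.169:
  16.0.0.0/6 (16.0.0.0 - 19.255.255.255) -> 104.150.13.237
  18.0.0.0/7 (18.0.0.0 - 19.255.255.255) -> 104.150.13.132
  18.80.0.0/15 (18.80.0.0 - 18.81.255.255) -> 104.150.13.188
More-specific entries that do NOT match:
  18.81.222.172/30 (18.81.222.172 - 18.81.222.175) does not contain 18.81.222.169
  18.80.128.0/17 (18.80.128.0 - 18.80.255.255) does not contain 18.81.222.169
Longest matching prefix is /15 -> next hop 104.150.13.188.

104.150.13.188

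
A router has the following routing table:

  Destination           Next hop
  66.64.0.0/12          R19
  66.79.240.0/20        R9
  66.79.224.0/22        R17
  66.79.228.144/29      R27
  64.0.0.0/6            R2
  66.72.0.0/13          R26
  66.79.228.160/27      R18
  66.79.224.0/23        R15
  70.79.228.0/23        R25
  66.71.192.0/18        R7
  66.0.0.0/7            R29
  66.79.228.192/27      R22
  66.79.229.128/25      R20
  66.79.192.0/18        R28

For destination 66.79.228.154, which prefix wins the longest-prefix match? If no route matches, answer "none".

66.79.192.0/18

Entries matching 66.79.228.154:
  64.0.0.0/6 (64.0.0.0 - 67.255.255.255)
  66.0.0.0/7 (66.0.0.0 - 67.255.255.255)
  66.64.0.0/12 (66.64.0.0 - 66.79.255.255)
  66.72.0.0/13 (66.72.0.0 - 66.79.255.255)
  66.79.192.0/18 (66.79.192.0 - 66.79.255.255)
Most specific is 66.79.192.0/18.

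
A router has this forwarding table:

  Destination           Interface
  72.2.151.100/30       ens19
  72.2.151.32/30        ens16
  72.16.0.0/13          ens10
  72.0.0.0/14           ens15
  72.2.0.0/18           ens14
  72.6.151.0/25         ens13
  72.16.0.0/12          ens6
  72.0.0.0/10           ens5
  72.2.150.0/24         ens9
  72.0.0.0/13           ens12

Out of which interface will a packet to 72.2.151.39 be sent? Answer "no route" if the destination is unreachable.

Routes whose prefix contains 72.2.151.39:
  72.0.0.0/10 (72.0.0.0 - 72.63.255.255) -> ens5
  72.0.0.0/13 (72.0.0.0 - 72.7.255.255) -> ens12
  72.0.0.0/14 (72.0.0.0 - 72.3.255.255) -> ens15
More-specific entries that do NOT match:
  72.2.151.100/30 (72.2.151.100 - 72.2.151.103) does not contain 72.2.151.39
  72.2.151.32/30 (72.2.151.32 - 72.2.151.35) does not contain 72.2.151.39
  72.6.151.0/25 (72.6.151.0 - 72.6.151.127) does not contain 72.2.151.39
  72.2.150.0/24 (72.2.150.0 - 72.2.150.255) does not contain 72.2.151.39
  72.2.0.0/18 (72.2.0.0 - 72.2.63.255) does not contain 72.2.151.39
Longest matching prefix is /14 -> interface ens15.

ens15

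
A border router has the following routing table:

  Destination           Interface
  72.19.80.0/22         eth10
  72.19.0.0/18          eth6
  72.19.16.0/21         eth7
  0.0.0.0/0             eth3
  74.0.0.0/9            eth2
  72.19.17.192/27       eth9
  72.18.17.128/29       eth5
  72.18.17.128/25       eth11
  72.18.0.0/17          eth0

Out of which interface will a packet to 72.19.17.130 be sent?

eth7

Routes whose prefix contains 72.19.17.130:
  0.0.0.0/0 (default, matches everything) -> eth3
  72.19.0.0/18 (72.19.0.0 - 72.19.63.255) -> eth6
  72.19.16.0/21 (72.19.16.0 - 72.19.23.255) -> eth7
More-specific entries that do NOT match:
  72.18.17.128/29 (72.18.17.128 - 72.18.17.135) does not contain 72.19.17.130
  72.19.17.192/27 (72.19.17.192 - 72.19.17.223) does not contain 72.19.17.130
  72.18.17.128/25 (72.18.17.128 - 72.18.17.255) does not contain 72.19.17.130
  72.19.80.0/22 (72.19.80.0 - 72.19.83.255) does not contain 72.19.17.130
Longest matching prefix is /21 -> interface eth7.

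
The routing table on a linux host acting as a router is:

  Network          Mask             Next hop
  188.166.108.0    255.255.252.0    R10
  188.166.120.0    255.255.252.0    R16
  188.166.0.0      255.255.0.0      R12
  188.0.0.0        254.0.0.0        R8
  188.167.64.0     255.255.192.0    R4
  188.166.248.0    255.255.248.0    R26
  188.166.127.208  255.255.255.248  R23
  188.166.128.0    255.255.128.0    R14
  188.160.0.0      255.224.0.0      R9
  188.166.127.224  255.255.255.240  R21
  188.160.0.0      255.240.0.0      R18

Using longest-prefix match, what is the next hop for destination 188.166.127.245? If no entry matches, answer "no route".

Routes whose prefix contains 188.166.127.245:
  188.0.0.0/7 (188.0.0.0 - 189.255.255.255) -> R8
  188.160.0.0/11 (188.160.0.0 - 188.191.255.255) -> R9
  188.160.0.0/12 (188.160.0.0 - 188.175.255.255) -> R18
  188.166.0.0/16 (188.166.0.0 - 188.166.255.255) -> R12
More-specific entries that do NOT match:
  188.166.127.208/29 (188.166.127.208 - 188.166.127.215) does not contain 188.166.127.245
  188.166.127.224/28 (188.166.127.224 - 188.166.127.239) does not contain 188.166.127.245
  188.166.108.0/22 (188.166.108.0 - 188.166.111.255) does not contain 188.166.127.245
  188.166.120.0/22 (188.166.120.0 - 188.166.123.255) does not contain 188.166.127.245
  188.166.248.0/21 (188.166.248.0 - 188.166.255.255) does not contain 188.166.127.245
  188.167.64.0/18 (188.167.64.0 - 188.167.127.255) does not contain 188.166.127.245
  188.166.128.0/17 (188.166.128.0 - 188.166.255.255) does not contain 188.166.127.245
Longest matching prefix is /16 -> next hop R12.

R12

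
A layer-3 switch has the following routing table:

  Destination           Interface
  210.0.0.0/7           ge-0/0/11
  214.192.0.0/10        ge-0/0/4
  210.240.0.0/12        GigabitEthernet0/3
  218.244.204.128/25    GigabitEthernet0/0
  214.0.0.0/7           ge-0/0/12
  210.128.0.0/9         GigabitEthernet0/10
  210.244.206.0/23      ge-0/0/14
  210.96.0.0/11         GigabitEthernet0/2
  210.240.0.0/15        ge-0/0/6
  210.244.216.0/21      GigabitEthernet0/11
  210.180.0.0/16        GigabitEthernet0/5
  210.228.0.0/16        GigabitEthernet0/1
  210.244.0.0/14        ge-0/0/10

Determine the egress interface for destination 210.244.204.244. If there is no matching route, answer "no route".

Routes whose prefix contains 210.244.204.244:
  210.0.0.0/7 (210.0.0.0 - 211.255.255.255) -> ge-0/0/11
  210.128.0.0/9 (210.128.0.0 - 210.255.255.255) -> GigabitEthernet0/10
  210.240.0.0/12 (210.240.0.0 - 210.255.255.255) -> GigabitEthernet0/3
  210.244.0.0/14 (210.244.0.0 - 210.247.255.255) -> ge-0/0/10
More-specific entries that do NOT match:
  218.244.204.128/25 (218.244.204.128 - 218.244.204.255) does not contain 210.244.204.244
  210.244.206.0/23 (210.244.206.0 - 210.244.207.255) does not contain 210.244.204.244
  210.244.216.0/21 (210.244.216.0 - 210.244.223.255) does not contain 210.244.204.244
  210.180.0.0/16 (210.180.0.0 - 210.180.255.255) does not contain 210.244.204.244
  210.228.0.0/16 (210.228.0.0 - 210.228.255.255) does not contain 210.244.204.244
  210.240.0.0/15 (210.240.0.0 - 210.241.255.255) does not contain 210.244.204.244
Longest matching prefix is /14 -> interface ge-0/0/10.

ge-0/0/10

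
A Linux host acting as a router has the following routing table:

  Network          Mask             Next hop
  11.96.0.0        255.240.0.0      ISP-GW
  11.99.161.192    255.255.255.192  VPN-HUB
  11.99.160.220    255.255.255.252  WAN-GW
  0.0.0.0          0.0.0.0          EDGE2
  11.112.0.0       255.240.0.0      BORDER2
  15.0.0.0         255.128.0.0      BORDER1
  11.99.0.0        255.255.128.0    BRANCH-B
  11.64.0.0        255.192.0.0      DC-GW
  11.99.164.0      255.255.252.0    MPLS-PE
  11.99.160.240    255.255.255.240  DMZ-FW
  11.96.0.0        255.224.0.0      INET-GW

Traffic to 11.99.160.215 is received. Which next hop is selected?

Routes whose prefix contains 11.99.160.215:
  0.0.0.0/0 (default, matches everything) -> EDGE2
  11.64.0.0/10 (11.64.0.0 - 11.127.255.255) -> DC-GW
  11.96.0.0/11 (11.96.0.0 - 11.127.255.255) -> INET-GW
  11.96.0.0/12 (11.96.0.0 - 11.111.255.255) -> ISP-GW
More-specific entries that do NOT match:
  11.99.160.220/30 (11.99.160.220 - 11.99.160.223) does not contain 11.99.160.215
  11.99.160.240/28 (11.99.160.240 - 11.99.160.255) does not contain 11.99.160.215
  11.99.161.192/26 (11.99.161.192 - 11.99.161.255) does not contain 11.99.160.215
  11.99.164.0/22 (11.99.164.0 - 11.99.167.255) does not contain 11.99.160.215
  11.99.0.0/17 (11.99.0.0 - 11.99.127.255) does not contain 11.99.160.215
Longest matching prefix is /12 -> next hop ISP-GW.

ISP-GW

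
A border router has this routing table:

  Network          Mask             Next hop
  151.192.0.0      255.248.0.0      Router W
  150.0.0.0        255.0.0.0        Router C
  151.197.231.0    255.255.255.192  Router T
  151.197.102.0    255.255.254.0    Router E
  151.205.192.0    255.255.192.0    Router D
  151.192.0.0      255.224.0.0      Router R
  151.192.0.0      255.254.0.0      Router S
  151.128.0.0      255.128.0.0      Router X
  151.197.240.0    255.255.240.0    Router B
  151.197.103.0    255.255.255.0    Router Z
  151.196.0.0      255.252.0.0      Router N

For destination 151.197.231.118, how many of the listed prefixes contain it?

4

Prefixes containing 151.197.231.118:
  151.128.0.0/9 (151.128.0.0 - 151.255.255.255)
  151.192.0.0/11 (151.192.0.0 - 151.223.255.255)
  151.192.0.0/13 (151.192.0.0 - 151.199.255.255)
  151.196.0.0/14 (151.196.0.0 - 151.199.255.255)
Total matching entries: 4.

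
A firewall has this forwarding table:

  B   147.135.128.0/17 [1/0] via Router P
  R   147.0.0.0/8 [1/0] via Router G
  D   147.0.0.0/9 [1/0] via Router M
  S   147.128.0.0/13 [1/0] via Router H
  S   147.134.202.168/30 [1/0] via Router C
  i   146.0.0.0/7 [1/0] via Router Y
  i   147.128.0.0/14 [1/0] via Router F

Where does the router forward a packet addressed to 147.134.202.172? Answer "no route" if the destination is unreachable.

Router H

Routes whose prefix contains 147.134.202.172:
  146.0.0.0/7 (146.0.0.0 - 147.255.255.255) -> Router Y
  147.0.0.0/8 (147.0.0.0 - 147.255.255.255) -> Router G
  147.128.0.0/13 (147.128.0.0 - 147.135.255.255) -> Router H
More-specific entries that do NOT match:
  147.134.202.168/30 (147.134.202.168 - 147.134.202.171) does not contain 147.134.202.172
  147.135.128.0/17 (147.135.128.0 - 147.135.255.255) does not contain 147.134.202.172
  147.128.0.0/14 (147.128.0.0 - 147.131.255.255) does not contain 147.134.202.172
Longest matching prefix is /13 -> next hop Router H.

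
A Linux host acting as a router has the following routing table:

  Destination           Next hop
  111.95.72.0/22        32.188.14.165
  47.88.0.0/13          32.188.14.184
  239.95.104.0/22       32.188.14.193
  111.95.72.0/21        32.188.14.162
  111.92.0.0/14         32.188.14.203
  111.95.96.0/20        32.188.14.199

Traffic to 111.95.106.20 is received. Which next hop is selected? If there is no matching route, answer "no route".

32.188.14.199

Routes whose prefix contains 111.95.106.20:
  111.92.0.0/14 (111.92.0.0 - 111.95.255.255) -> 32.188.14.203
  111.95.96.0/20 (111.95.96.0 - 111.95.111.255) -> 32.188.14.199
More-specific entries that do NOT match:
  111.95.72.0/22 (111.95.72.0 - 111.95.75.255) does not contain 111.95.106.20
  239.95.104.0/22 (239.95.104.0 - 239.95.107.255) does not contain 111.95.106.20
  111.95.72.0/21 (111.95.72.0 - 111.95.79.255) does not contain 111.95.106.20
Longest matching prefix is /20 -> next hop 32.188.14.199.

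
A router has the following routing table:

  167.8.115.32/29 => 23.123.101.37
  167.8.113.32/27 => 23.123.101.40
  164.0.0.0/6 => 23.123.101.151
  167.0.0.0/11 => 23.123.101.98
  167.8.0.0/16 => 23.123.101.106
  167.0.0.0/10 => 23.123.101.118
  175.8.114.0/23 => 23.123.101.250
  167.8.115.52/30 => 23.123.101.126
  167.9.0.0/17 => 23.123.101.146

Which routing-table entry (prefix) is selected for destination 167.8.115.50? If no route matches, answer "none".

Entries matching 167.8.115.50:
  164.0.0.0/6 (164.0.0.0 - 167.255.255.255)
  167.0.0.0/10 (167.0.0.0 - 167.63.255.255)
  167.0.0.0/11 (167.0.0.0 - 167.31.255.255)
  167.8.0.0/16 (167.8.0.0 - 167.8.255.255)
Most specific is 167.8.0.0/16.

167.8.0.0/16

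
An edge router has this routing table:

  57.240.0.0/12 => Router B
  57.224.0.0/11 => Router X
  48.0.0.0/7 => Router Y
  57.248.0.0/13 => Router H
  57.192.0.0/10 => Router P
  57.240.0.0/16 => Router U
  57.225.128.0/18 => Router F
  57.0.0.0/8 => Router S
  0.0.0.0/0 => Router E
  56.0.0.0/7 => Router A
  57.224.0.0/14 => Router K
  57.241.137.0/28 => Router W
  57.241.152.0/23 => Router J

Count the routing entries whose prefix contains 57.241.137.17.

Prefixes containing 57.241.137.17:
  0.0.0.0/0 (default, matches everything)
  56.0.0.0/7 (56.0.0.0 - 57.255.255.255)
  57.0.0.0/8 (57.0.0.0 - 57.255.255.255)
  57.192.0.0/10 (57.192.0.0 - 57.255.255.255)
  57.224.0.0/11 (57.224.0.0 - 57.255.255.255)
  57.240.0.0/12 (57.240.0.0 - 57.255.255.255)
Total matching entries: 6.

6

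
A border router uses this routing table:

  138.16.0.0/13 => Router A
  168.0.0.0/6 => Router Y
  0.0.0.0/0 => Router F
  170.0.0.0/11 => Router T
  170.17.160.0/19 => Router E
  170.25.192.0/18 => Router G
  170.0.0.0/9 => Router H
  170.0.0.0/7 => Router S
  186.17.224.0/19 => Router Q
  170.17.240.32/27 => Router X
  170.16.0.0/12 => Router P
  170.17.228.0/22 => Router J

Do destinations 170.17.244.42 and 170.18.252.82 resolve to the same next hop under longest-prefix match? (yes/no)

yes

170.17.244.42: longest match 170.16.0.0/12 -> Router P
170.18.252.82: longest match 170.16.0.0/12 -> Router P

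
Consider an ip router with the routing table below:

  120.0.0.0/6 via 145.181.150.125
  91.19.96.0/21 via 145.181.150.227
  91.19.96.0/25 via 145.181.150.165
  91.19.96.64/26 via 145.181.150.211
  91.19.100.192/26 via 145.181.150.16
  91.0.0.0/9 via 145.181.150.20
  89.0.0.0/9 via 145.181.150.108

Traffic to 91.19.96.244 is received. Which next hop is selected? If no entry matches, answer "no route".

145.181.150.227

Routes whose prefix contains 91.19.96.244:
  91.0.0.0/9 (91.0.0.0 - 91.127.255.255) -> 145.181.150.20
  91.19.96.0/21 (91.19.96.0 - 91.19.103.255) -> 145.181.150.227
More-specific entries that do NOT match:
  91.19.96.64/26 (91.19.96.64 - 91.19.96.127) does not contain 91.19.96.244
  91.19.100.192/26 (91.19.100.192 - 91.19.100.255) does not contain 91.19.96.244
  91.19.96.0/25 (91.19.96.0 - 91.19.96.127) does not contain 91.19.96.244
Longest matching prefix is /21 -> next hop 145.181.150.227.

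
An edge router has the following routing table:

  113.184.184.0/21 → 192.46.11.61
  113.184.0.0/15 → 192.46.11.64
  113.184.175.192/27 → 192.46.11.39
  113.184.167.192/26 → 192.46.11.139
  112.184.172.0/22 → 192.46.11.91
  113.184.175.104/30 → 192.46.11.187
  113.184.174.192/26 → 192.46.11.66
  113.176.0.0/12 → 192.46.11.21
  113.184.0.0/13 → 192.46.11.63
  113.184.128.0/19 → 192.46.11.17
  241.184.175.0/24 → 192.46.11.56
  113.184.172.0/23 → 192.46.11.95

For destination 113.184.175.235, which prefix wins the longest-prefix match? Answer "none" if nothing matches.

113.184.0.0/15

Entries matching 113.184.175.235:
  113.176.0.0/12 (113.176.0.0 - 113.191.255.255)
  113.184.0.0/13 (113.184.0.0 - 113.191.255.255)
  113.184.0.0/15 (113.184.0.0 - 113.185.255.255)
Most specific is 113.184.0.0/15.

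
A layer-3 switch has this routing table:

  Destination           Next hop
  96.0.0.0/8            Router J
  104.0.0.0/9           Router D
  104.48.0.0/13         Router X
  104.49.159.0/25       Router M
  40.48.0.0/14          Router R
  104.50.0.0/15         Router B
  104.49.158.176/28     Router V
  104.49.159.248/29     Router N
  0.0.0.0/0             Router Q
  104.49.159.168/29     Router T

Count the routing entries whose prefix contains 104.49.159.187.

Prefixes containing 104.49.159.187:
  0.0.0.0/0 (default, matches everything)
  104.0.0.0/9 (104.0.0.0 - 104.127.255.255)
  104.48.0.0/13 (104.48.0.0 - 104.55.255.255)
Total matching entries: 3.

3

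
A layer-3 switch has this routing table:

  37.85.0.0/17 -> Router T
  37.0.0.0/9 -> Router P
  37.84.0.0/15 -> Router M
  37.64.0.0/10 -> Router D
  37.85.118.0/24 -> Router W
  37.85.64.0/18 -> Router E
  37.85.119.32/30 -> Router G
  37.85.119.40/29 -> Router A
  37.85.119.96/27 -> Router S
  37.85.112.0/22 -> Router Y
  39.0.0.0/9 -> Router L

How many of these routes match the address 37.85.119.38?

5

Prefixes containing 37.85.119.38:
  37.0.0.0/9 (37.0.0.0 - 37.127.255.255)
  37.64.0.0/10 (37.64.0.0 - 37.127.255.255)
  37.84.0.0/15 (37.84.0.0 - 37.85.255.255)
  37.85.0.0/17 (37.85.0.0 - 37.85.127.255)
  37.85.64.0/18 (37.85.64.0 - 37.85.127.255)
Total matching entries: 5.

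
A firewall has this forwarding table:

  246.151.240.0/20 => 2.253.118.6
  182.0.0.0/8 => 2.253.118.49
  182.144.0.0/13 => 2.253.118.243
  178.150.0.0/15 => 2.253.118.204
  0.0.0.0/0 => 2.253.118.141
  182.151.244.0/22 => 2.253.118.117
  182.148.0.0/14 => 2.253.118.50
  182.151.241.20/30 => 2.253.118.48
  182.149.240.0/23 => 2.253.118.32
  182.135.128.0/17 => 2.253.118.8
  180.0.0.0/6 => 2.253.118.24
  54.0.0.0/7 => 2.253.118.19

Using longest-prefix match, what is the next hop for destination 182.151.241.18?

Routes whose prefix contains 182.151.241.18:
  0.0.0.0/0 (default, matches everything) -> 2.253.118.141
  180.0.0.0/6 (180.0.0.0 - 183.255.255.255) -> 2.253.118.24
  182.0.0.0/8 (182.0.0.0 - 182.255.255.255) -> 2.253.118.49
  182.144.0.0/13 (182.144.0.0 - 182.151.255.255) -> 2.253.118.243
  182.148.0.0/14 (182.148.0.0 - 182.151.255.255) -> 2.253.118.50
More-specific entries that do NOT match:
  182.151.241.20/30 (182.151.241.20 - 182.151.241.23) does not contain 182.151.241.18
  182.149.240.0/23 (182.149.240.0 - 182.149.241.255) does not contain 182.151.241.18
  182.151.244.0/22 (182.151.244.0 - 182.151.247.255) does not contain 182.151.241.18
  246.151.240.0/20 (246.151.240.0 - 246.151.255.255) does not contain 182.151.241.18
  182.135.128.0/17 (182.135.128.0 - 182.135.255.255) does not contain 182.151.241.18
  178.150.0.0/15 (178.150.0.0 - 178.151.255.255) does not contain 182.151.241.18
Longest matching prefix is /14 -> next hop 2.253.118.50.

2.253.118.50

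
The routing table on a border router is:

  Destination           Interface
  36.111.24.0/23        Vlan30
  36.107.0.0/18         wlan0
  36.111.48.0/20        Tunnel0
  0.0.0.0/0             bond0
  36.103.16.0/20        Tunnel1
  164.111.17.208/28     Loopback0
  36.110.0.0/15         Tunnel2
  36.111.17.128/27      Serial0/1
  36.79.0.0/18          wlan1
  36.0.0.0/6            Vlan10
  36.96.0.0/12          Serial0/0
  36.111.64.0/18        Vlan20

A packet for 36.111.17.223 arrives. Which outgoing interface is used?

Tunnel2

Routes whose prefix contains 36.111.17.223:
  0.0.0.0/0 (default, matches everything) -> bond0
  36.0.0.0/6 (36.0.0.0 - 39.255.255.255) -> Vlan10
  36.96.0.0/12 (36.96.0.0 - 36.111.255.255) -> Serial0/0
  36.110.0.0/15 (36.110.0.0 - 36.111.255.255) -> Tunnel2
More-specific entries that do NOT match:
  164.111.17.208/28 (164.111.17.208 - 164.111.17.223) does not contain 36.111.17.223
  36.111.17.128/27 (36.111.17.128 - 36.111.17.159) does not contain 36.111.17.223
  36.111.24.0/23 (36.111.24.0 - 36.111.25.255) does not contain 36.111.17.223
  36.111.48.0/20 (36.111.48.0 - 36.111.63.255) does not contain 36.111.17.223
  36.103.16.0/20 (36.103.16.0 - 36.103.31.255) does not contain 36.111.17.223
  36.107.0.0/18 (36.107.0.0 - 36.107.63.255) does not contain 36.111.17.223
  36.79.0.0/18 (36.79.0.0 - 36.79.63.255) does not contain 36.111.17.223
  36.111.64.0/18 (36.111.64.0 - 36.111.127.255) does not contain 36.111.17.223
Longest matching prefix is /15 -> interface Tunnel2.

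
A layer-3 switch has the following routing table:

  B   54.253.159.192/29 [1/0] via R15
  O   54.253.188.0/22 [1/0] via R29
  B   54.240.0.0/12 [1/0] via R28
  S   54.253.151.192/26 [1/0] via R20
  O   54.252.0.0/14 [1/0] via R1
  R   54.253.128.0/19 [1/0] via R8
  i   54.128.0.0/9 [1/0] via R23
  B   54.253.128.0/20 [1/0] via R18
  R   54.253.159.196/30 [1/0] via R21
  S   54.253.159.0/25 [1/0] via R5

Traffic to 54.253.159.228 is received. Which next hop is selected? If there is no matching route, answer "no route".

R8

Routes whose prefix contains 54.253.159.228:
  54.128.0.0/9 (54.128.0.0 - 54.255.255.255) -> R23
  54.240.0.0/12 (54.240.0.0 - 54.255.255.255) -> R28
  54.252.0.0/14 (54.252.0.0 - 54.255.255.255) -> R1
  54.253.128.0/19 (54.253.128.0 - 54.253.159.255) -> R8
More-specific entries that do NOT match:
  54.253.159.196/30 (54.253.159.196 - 54.253.159.199) does not contain 54.253.159.228
  54.253.159.192/29 (54.253.159.192 - 54.253.159.199) does not contain 54.253.159.228
  54.253.151.192/26 (54.253.151.192 - 54.253.151.255) does not contain 54.253.159.228
  54.253.159.0/25 (54.253.159.0 - 54.253.159.127) does not contain 54.253.159.228
  54.253.188.0/22 (54.253.188.0 - 54.253.191.255) does not contain 54.253.159.228
  54.253.128.0/20 (54.253.128.0 - 54.253.143.255) does not contain 54.253.159.228
Longest matching prefix is /19 -> next hop R8.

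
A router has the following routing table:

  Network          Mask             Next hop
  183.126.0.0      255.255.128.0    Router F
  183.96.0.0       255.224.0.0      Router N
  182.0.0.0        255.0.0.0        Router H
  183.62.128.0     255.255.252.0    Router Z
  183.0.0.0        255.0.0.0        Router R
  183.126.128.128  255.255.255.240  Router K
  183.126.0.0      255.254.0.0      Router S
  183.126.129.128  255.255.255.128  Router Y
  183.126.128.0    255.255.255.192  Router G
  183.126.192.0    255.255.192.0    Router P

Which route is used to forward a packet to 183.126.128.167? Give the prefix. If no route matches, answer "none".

Entries matching 183.126.128.167:
  183.0.0.0/8 (183.0.0.0 - 183.255.255.255)
  183.96.0.0/11 (183.96.0.0 - 183.127.255.255)
  183.126.0.0/15 (183.126.0.0 - 183.127.255.255)
Most specific is 183.126.0.0/15.

183.126.0.0/15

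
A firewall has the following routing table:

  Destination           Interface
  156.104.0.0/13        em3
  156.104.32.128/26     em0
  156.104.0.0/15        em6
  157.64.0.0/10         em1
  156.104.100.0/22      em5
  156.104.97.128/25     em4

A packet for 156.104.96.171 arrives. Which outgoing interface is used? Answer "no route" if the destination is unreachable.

Routes whose prefix contains 156.104.96.171:
  156.104.0.0/13 (156.104.0.0 - 156.111.255.255) -> em3
  156.104.0.0/15 (156.104.0.0 - 156.105.255.255) -> em6
More-specific entries that do NOT match:
  156.104.32.128/26 (156.104.32.128 - 156.104.32.191) does not contain 156.104.96.171
  156.104.97.128/25 (156.104.97.128 - 156.104.97.255) does not contain 156.104.96.171
  156.104.100.0/22 (156.104.100.0 - 156.104.103.255) does not contain 156.104.96.171
Longest matching prefix is /15 -> interface em6.

em6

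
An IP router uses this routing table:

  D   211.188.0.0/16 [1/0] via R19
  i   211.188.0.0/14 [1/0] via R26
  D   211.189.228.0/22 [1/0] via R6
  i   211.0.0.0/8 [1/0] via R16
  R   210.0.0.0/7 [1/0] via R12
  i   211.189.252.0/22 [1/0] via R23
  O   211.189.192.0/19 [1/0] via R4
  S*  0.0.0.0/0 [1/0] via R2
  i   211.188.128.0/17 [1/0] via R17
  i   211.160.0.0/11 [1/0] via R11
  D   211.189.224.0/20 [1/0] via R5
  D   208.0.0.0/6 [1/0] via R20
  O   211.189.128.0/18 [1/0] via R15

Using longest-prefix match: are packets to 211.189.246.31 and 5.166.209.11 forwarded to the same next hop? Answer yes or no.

211.189.246.31: longest match 211.188.0.0/14 -> R26
5.166.209.11: longest match 0.0.0.0/0 -> R2

no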